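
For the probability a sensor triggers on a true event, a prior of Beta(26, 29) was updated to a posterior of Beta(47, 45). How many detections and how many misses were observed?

Beta is conjugate to the binomial likelihood: posterior = Beta(a+s, b+f).
Match parameters: s=47−26=21, f=45−29=16.

21 detections and 16 misses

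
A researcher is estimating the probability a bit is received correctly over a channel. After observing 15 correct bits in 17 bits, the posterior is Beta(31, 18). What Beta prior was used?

A Beta(a, b) prior with s successes and f failures in binomial data gives a Beta(a+s, b+f) posterior.
Subtract the data counts: 31−15=16, 18−2=16.

Beta(16, 16)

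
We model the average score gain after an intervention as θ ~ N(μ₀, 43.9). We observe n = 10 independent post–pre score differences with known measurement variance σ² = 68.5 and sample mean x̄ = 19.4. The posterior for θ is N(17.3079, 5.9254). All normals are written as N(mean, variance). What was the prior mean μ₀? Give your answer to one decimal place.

μ₀ = 3.9

With known observation variance, the Normal–Normal posterior has precision τ_n = τ₀ + n/σ² and mean μ_n = (τ₀μ₀ + (n/σ²)x̄)/τ_n.
Here τ₀ = 1/43.9 = 0.022779 and τ_data = 10/68.5 = 0.145985, so τ_n = 0.168764.
Rearranging for μ₀: μ₀ = (μ_n·τ_n − τ_data·x̄)/τ₀ = (17.3079·0.168764 − 0.145985·19.4) / 0.022779 = 0.088841/0.022779 ≈ 3.9.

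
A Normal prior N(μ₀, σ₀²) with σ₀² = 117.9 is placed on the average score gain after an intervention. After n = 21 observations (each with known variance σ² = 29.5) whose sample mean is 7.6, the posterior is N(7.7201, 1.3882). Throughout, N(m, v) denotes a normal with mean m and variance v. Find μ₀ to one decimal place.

With known observation variance, the Normal–Normal posterior has precision τ_n = τ₀ + n/σ² and mean μ_n = (τ₀μ₀ + (n/σ²)x̄)/τ_n.
Here τ₀ = 1/117.9 = 0.008482 and τ_data = 21/29.5 = 0.711864, so τ_n = 0.720346.
Rearranging for μ₀: μ₀ = (μ_n·τ_n − τ_data·x̄)/τ₀ = (7.7201·0.720346 − 0.711864·7.6) / 0.008482 = 0.150977/0.008482 ≈ 17.8.

μ₀ = 17.8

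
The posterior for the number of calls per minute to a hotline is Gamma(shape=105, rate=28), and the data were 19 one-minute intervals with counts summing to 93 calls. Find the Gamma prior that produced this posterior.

Gamma(shape=12, rate=9)

A Gamma(α, β) prior (rate parametrization) on a Poisson rate with n observations summing to S gives posterior Gamma(α+S, β+n).
So α = 105 − 93 = 12 and β = 28 − 19 = 9.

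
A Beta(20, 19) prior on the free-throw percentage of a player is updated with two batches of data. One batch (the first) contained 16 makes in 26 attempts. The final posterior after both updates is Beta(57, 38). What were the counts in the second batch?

Because Beta–binomial updating is additive in the counts, the combined data contributed (α_post−α_prior, β_post−β_prior) successes and failures.
Total across both batches: 57−20=37 makes, 38−19=19 misses.
Subtract the first batch: 37−16=21 makes and 19−10=9 misses.

21 makes and 9 misses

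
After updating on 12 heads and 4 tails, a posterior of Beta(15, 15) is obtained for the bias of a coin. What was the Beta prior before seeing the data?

Beta(3, 11)

Beta is conjugate to the binomial likelihood: posterior = Beta(α+s, β+f).
So α = 15 − 12 = 3 and β = 15 − 4 = 11.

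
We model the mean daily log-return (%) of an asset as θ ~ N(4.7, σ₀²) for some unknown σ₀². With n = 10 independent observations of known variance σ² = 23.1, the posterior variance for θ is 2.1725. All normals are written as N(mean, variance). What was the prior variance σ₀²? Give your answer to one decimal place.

σ₀² = 36.5

Posterior precision equals prior precision plus data precision: 1/σ_n² = 1/σ₀² + n/σ².
So 1/σ₀² = 1/2.1725 − 10/23.1 = 0.460299 − 0.432900 = 0.027399.
Hence σ₀² = 1/0.027399 ≈ 36.5.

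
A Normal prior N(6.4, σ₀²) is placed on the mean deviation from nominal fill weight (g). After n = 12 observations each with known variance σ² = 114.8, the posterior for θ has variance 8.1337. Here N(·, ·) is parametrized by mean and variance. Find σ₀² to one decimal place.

For the Normal–Normal model with known σ², precisions add: τ_n = τ₀ + n/σ².
So 1/σ₀² = 1/8.1337 − 12/114.8 = 0.122945 − 0.104530 = 0.018415.
Hence σ₀² = 1/0.018415 ≈ 54.3.

σ₀² = 54.3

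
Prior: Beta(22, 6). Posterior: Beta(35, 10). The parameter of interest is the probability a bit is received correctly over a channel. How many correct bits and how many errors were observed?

13 correct bits and 4 errors

A Beta(a, b) prior with s successes and f failures in binomial data gives a Beta(a+s, b+f) posterior.
So s = 35 − 22 = 13 and f = 10 − 6 = 4.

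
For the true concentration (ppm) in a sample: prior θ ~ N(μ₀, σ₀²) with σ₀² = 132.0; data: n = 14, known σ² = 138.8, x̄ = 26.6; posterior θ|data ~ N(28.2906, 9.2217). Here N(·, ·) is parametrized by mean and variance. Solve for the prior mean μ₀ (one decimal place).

With known observation variance, the Normal–Normal posterior has precision τ_n = τ₀ + n/σ² and mean μ_n = (τ₀μ₀ + (n/σ²)x̄)/τ_n.
Here τ₀ = 1/132.0 = 0.007576 and τ_data = 14/138.8 = 0.100865, so τ_n = 0.108441.
Rearranging for μ₀: μ₀ = (μ_n·τ_n − τ_data·x̄)/τ₀ = (28.2906·0.108441 − 0.100865·26.6) / 0.007576 = 0.384852/0.007576 ≈ 50.8.

μ₀ = 50.8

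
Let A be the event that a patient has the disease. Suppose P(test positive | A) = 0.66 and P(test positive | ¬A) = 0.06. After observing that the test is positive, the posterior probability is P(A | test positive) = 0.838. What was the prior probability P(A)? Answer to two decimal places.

P(A) = 0.32

In odds form, posterior odds = prior odds × likelihood ratio, so prior odds = posterior odds ÷ LR.
Posterior odds = 0.838/(1−0.838) = 5.1728. LR = 0.66/0.06 = 11.0000.
Prior odds = 5.1728/11.0000 = 0.4703, so P(A) = 0.4703/(1+0.4703) ≈ 0.32.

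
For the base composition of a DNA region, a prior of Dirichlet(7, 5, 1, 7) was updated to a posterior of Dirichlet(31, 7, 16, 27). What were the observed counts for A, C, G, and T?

For a Dirichlet(α) prior with multinomial counts c, the posterior is Dirichlet(α + c) componentwise.
Counts are posterior − prior componentwise: 31−7=24, 7−5=2, 16−1=15, 27−7=20.

counts (24, 2, 15, 20)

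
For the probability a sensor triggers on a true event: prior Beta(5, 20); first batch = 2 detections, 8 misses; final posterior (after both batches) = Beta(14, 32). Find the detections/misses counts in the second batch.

Because Beta–binomial updating is additive in the counts, the combined data contributed (α_post−α_prior, β_post−β_prior) successes and failures.
Total across both batches: 14−5=9 detections, 32−20=12 misses.
Subtract the first batch: 9−2=7 detections and 12−8=4 misses.

7 detections and 4 misses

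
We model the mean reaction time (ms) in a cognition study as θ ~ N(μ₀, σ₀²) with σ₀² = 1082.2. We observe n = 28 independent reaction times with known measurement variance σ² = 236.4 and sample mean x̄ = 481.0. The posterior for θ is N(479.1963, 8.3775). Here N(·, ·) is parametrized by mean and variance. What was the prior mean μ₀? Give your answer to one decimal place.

μ₀ = 248.0

The posterior mean is a precision-weighted average: μ_n = (τ₀μ₀ + τ_data·x̄)/(τ₀+τ_data), with τ₀=1/σ₀² and τ_data=n/σ².
Here τ₀ = 1/1082.2 = 0.000924 and τ_data = 28/236.4 = 0.118443, so τ_n = 0.119367.
Rearranging for μ₀: μ₀ = (μ_n·τ_n − τ_data·x̄)/τ₀ = (479.1963·0.119367 − 0.118443·481.0) / 0.000924 = 0.229142/0.000924 ≈ 248.0.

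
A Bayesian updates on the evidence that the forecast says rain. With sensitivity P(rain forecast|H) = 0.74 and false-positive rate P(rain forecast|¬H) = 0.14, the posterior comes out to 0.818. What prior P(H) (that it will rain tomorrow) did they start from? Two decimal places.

P(H) = 0.46

In odds form, posterior odds = prior odds × likelihood ratio, so prior odds = posterior odds ÷ LR.
Posterior odds = 0.818/(1−0.818) = 4.4945. LR = 0.74/0.14 = 5.2857.
Prior odds = 4.4945/5.2857 = 0.8503, so P(H) = 0.8503/(1+0.8503) ≈ 0.46.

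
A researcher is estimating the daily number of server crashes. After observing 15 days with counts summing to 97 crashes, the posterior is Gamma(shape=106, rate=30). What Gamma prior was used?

Gamma–Poisson conjugacy: posterior shape = α + Σxᵢ, posterior rate = β + n.
So α = 106 − 97 = 9 and β = 30 − 15 = 15.

Gamma(shape=9, rate=15)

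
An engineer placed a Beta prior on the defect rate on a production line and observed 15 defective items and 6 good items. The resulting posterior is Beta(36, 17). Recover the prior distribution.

Beta(21, 11)

Under Beta–binomial conjugacy the posterior parameters are (a+s, b+f).
Subtract the data counts: 36−15=21, 17−6=11.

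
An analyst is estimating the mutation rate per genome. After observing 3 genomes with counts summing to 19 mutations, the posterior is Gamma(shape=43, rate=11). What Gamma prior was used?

Gamma(shape=24, rate=8)

Gamma–Poisson conjugacy: posterior shape = α + Σxᵢ, posterior rate = β + n.
So α = 43 − 19 = 24 and β = 11 − 3 = 8.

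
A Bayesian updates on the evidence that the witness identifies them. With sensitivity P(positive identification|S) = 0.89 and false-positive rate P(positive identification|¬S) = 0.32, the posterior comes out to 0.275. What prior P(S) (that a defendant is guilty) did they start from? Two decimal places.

P(S) = 0.12

Bayes' rule in odds form gives O(S|E) = O(S)·[P(E|S)/P(E|¬S)], hence O(S) = O(S|E)/LR.
Posterior odds = 0.275/(1−0.275) = 0.3793. LR = 0.89/0.32 = 2.7812.
Prior odds = 0.3793/2.7812 = 0.1364, so P(S) = 0.1364/(1+0.1364) ≈ 0.12.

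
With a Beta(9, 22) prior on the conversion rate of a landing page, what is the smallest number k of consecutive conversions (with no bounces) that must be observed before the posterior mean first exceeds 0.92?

After k conversions and 0 bounces the posterior is Beta(9+k, 22), with mean (9+k)/(9+22+k).
Set (9+k)/(31+k) > 0.92 and solve: k > (0.92·31 − 9)/(1 − 0.92) = 244.000.
The smallest integer exceeding 244.000 is 245.

k = 245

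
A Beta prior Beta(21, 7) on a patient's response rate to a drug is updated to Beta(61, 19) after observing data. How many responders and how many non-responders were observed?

A Beta(a, b) prior with s successes and f failures in binomial data gives a Beta(a+s, b+f) posterior.
So s = 61 − 21 = 40 and f = 19 − 7 = 12.

40 responders and 12 non-responders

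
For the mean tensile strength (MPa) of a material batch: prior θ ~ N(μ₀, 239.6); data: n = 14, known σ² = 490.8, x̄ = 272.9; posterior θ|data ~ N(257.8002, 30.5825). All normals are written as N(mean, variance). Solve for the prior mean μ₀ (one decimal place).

With known observation variance, the Normal–Normal posterior has precision τ_n = τ₀ + n/σ² and mean μ_n = (τ₀μ₀ + (n/σ²)x̄)/τ_n.
Here τ₀ = 1/239.6 = 0.004174 and τ_data = 14/490.8 = 0.028525, so τ_n = 0.032699.
Rearranging for μ₀: μ₀ = (μ_n·τ_n − τ_data·x̄)/τ₀ = (257.8002·0.032699 − 0.028525·272.9) / 0.004174 = 0.645336/0.004174 ≈ 154.6.

μ₀ = 154.6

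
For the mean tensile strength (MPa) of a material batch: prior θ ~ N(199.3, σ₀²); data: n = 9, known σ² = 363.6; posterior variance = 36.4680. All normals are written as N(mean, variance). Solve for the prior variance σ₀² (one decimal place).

For the Normal–Normal model with known σ², precisions add: τ_n = τ₀ + n/σ².
So 1/σ₀² = 1/36.4680 − 9/363.6 = 0.027421 − 0.024752 = 0.002669.
Hence σ₀² = 1/0.002669 ≈ 374.7.

σ₀² = 374.7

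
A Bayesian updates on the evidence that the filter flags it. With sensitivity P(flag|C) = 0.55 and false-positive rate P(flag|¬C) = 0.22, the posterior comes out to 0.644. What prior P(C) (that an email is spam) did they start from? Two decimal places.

In odds form, posterior odds = prior odds × likelihood ratio, so prior odds = posterior odds ÷ LR.
Posterior odds = 0.644/(1−0.644) = 1.8090. LR = 0.55/0.22 = 2.5000.
Prior odds = 1.8090/2.5000 = 0.7236, so P(C) = 0.7236/(1+0.7236) ≈ 0.42.

P(C) = 0.42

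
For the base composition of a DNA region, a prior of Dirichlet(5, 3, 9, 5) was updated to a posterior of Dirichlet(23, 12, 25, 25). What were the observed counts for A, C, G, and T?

counts (18, 9, 16, 20)

For a Dirichlet(α) prior with multinomial counts c, the posterior is Dirichlet(α + c) componentwise.
Counts are posterior − prior componentwise: 23−5=18, 12−3=9, 25−9=16, 25−5=20.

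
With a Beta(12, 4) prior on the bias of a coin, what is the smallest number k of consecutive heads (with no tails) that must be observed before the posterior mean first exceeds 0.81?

k = 6

After k heads and 0 tails the posterior is Beta(12+k, 4), with mean (12+k)/(12+4+k).
Set (12+k)/(16+k) > 0.81 and solve: k > (0.81·16 − 12)/(1 − 0.81) = 5.053.
The smallest integer exceeding 5.053 is 6.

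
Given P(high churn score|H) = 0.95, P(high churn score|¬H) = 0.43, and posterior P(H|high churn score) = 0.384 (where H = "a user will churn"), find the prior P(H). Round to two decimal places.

P(H) = 0.22

In odds form, posterior odds = prior odds × likelihood ratio, so prior odds = posterior odds ÷ LR.
Posterior odds = 0.384/(1−0.384) = 0.6234. LR = 0.95/0.43 = 2.2093.
Prior odds = 0.6234/2.2093 = 0.2822, so P(H) = 0.2822/(1+0.2822) ≈ 0.22.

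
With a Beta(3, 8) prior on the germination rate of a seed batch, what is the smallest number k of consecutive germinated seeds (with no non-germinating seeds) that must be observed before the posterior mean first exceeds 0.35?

After k germinated seeds and 0 non-germinating seeds the posterior is Beta(3+k, 8), with mean (3+k)/(3+8+k).
Set (3+k)/(11+k) > 0.35 and solve: k > (0.35·11 − 3)/(1 − 0.35) = 1.308.
The smallest integer exceeding 1.308 is 2, and checking k=2: (5)/(13) = 0.3846 > 0.35.

k = 2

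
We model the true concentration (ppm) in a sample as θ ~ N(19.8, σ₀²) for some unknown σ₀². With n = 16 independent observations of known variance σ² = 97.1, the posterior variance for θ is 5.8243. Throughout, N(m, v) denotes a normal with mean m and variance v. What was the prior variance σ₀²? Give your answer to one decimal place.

For the Normal–Normal model with known σ², precisions add: τ_n = τ₀ + n/σ².
So 1/σ₀² = 1/5.8243 − 16/97.1 = 0.171694 − 0.164779 = 0.006915.
Hence σ₀² = 1/0.006915 ≈ 144.6.

σ₀² = 144.6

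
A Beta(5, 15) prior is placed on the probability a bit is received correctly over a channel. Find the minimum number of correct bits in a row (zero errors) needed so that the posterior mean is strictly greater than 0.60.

k = 18

After k correct bits and 0 errors the posterior is Beta(5+k, 15), with mean (5+k)/(5+15+k).
Set (5+k)/(20+k) > 0.60 and solve: k > (0.60·20 − 5)/(1 − 0.60) = 17.500.
The smallest integer exceeding 17.500 is 18.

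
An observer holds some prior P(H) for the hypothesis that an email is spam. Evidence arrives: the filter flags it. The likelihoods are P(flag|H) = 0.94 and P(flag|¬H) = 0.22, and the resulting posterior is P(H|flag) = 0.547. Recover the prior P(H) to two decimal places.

P(H) = 0.22

In odds form, posterior odds = prior odds × likelihood ratio, so prior odds = posterior odds ÷ LR.
Posterior odds = 0.547/(1−0.547) = 1.2075. LR = 0.94/0.22 = 4.2727.
Prior odds = 1.2075/4.2727 = 0.2826, so P(H) = 0.2826/(1+0.2826) ≈ 0.22.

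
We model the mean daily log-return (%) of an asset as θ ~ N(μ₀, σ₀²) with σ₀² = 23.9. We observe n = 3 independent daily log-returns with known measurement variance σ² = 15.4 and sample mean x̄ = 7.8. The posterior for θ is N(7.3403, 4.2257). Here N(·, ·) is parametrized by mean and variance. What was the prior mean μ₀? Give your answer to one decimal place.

The posterior mean is a precision-weighted average: μ_n = (τ₀μ₀ + τ_data·x̄)/(τ₀+τ_data), with τ₀=1/σ₀² and τ_data=n/σ².
Here τ₀ = 1/23.9 = 0.041841 and τ_data = 3/15.4 = 0.194805, so τ_n = 0.236646.
Rearranging for μ₀: μ₀ = (μ_n·τ_n − τ_data·x̄)/τ₀ = (7.3403·0.236646 − 0.194805·7.8) / 0.041841 = 0.217574/0.041841 ≈ 5.2.

μ₀ = 5.2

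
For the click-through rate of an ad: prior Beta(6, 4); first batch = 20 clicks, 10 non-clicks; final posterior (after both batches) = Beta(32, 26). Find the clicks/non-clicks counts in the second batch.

Sequential conjugate updates are equivalent to a single update on the pooled data, so total successes = posterior α − prior α and total failures = posterior β − prior β.
Total across both batches: 32−6=26 clicks, 26−4=22 non-clicks.
Subtract the first batch: 26−20=6 clicks and 22−10=12 non-clicks.

6 clicks and 12 non-clicks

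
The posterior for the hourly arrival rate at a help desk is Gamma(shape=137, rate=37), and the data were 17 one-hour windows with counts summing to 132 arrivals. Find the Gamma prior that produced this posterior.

Gamma(shape=5, rate=20)

A Gamma(α, β) prior (rate parametrization) on a Poisson rate with n observations summing to S gives posterior Gamma(α+S, β+n).
So α = 137 − 132 = 5 and β = 37 − 17 = 20.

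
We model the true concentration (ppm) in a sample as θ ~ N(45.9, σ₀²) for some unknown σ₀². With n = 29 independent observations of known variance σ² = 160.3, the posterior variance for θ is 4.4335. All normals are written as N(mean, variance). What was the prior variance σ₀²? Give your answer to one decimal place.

σ₀² = 22.4

Posterior precision equals prior precision plus data precision: 1/σ_n² = 1/σ₀² + n/σ².
So 1/σ₀² = 1/4.4335 − 29/160.3 = 0.225555 − 0.180911 = 0.044644.
Hence σ₀² = 1/0.044644 ≈ 22.4.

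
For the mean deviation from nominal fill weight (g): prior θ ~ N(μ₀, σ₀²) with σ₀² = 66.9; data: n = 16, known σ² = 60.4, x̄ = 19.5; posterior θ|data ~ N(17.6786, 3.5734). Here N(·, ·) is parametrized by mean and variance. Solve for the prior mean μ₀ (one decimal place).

μ₀ = -14.6

With known observation variance, the Normal–Normal posterior has precision τ_n = τ₀ + n/σ² and mean μ_n = (τ₀μ₀ + (n/σ²)x̄)/τ_n.
Here τ₀ = 1/66.9 = 0.014948 and τ_data = 16/60.4 = 0.264901, so τ_n = 0.279849.
Rearranging for μ₀: μ₀ = (μ_n·τ_n − τ_data·x̄)/τ₀ = (17.6786·0.279849 − 0.264901·19.5) / 0.014948 = -0.218231/0.014948 ≈ -14.6.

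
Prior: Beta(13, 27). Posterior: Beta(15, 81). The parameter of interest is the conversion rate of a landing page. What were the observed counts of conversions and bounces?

A Beta(a, b) prior with s successes and f failures in binomial data gives a Beta(a+s, b+f) posterior.
Match parameters: s=15−13=2, f=81−27=54.

2 conversions and 54 bounces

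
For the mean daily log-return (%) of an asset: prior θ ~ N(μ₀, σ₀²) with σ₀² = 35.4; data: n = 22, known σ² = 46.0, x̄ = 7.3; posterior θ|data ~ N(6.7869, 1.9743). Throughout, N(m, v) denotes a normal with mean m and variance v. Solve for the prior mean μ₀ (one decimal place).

The posterior mean is a precision-weighted average: μ_n = (τ₀μ₀ + τ_data·x̄)/(τ₀+τ_data), with τ₀=1/σ₀² and τ_data=n/σ².
Here τ₀ = 1/35.4 = 0.028249 and τ_data = 22/46.0 = 0.478261, so τ_n = 0.506510.
Rearranging for μ₀: μ₀ = (μ_n·τ_n − τ_data·x̄)/τ₀ = (6.7869·0.506510 − 0.478261·7.3) / 0.028249 = -0.053673/0.028249 ≈ -1.9.

μ₀ = -1.9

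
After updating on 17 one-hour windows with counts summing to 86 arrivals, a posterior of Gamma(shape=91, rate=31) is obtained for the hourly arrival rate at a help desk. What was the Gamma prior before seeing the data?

A Gamma(α, β) prior (rate parametrization) on a Poisson rate with n observations summing to S gives posterior Gamma(α+S, β+n).
So α = 91 − 86 = 5 and β = 31 − 17 = 14.

Gamma(shape=5, rate=14)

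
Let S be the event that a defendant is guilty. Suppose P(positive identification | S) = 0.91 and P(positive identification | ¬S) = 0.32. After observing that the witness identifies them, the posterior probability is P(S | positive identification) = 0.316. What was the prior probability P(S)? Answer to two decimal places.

Bayes' rule in odds form gives O(S|E) = O(S)·[P(E|S)/P(E|¬S)], hence O(S) = O(S|E)/LR.
Posterior odds = 0.316/(1−0.316) = 0.4620. LR = 0.91/0.32 = 2.8438.
Prior odds = 0.4620/2.8438 = 0.1625, so P(S) = 0.1625/(1+0.1625) ≈ 0.14.

P(S) = 0.14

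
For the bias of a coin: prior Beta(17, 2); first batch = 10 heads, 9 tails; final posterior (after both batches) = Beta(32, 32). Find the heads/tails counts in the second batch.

5 heads and 21 tails

Sequential conjugate updates are equivalent to a single update on the pooled data, so total successes = posterior α − prior α and total failures = posterior β − prior β.
Total across both batches: 32−17=15 heads, 32−2=30 tails.
Subtract the first batch: 15−10=5 heads and 30−9=21 tails.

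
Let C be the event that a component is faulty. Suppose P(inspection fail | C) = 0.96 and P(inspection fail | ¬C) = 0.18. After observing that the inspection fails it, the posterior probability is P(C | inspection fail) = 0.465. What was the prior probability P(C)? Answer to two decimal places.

P(C) = 0.14

Bayes' rule in odds form gives O(C|E) = O(C)·[P(E|C)/P(E|¬C)], hence O(C) = O(C|E)/LR.
Posterior odds = 0.465/(1−0.465) = 0.8692. LR = 0.96/0.18 = 5.3333.
Prior odds = 0.8692/5.3333 = 0.1630, so P(C) = 0.1630/(1+0.1630) ≈ 0.14.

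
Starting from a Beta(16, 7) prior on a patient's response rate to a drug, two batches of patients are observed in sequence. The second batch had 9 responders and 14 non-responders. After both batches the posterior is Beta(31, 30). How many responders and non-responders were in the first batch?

6 responders and 9 non-responders

Because Beta–binomial updating is additive in the counts, the combined data contributed (α_post−α_prior, β_post−β_prior) successes and failures.
Total across both batches: 31−16=15 responders, 30−7=23 non-responders.
Subtract the second batch: 15−9=6 responders and 23−14=9 non-responders.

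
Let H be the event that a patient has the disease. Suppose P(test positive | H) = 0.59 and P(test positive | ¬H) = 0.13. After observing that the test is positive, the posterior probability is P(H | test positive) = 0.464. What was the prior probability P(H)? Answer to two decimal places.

P(H) = 0.16

Bayes' rule in odds form gives O(H|E) = O(H)·[P(E|H)/P(E|¬H)], hence O(H) = O(H|E)/LR.
Posterior odds = 0.464/(1−0.464) = 0.8657. LR = 0.59/0.13 = 4.5385.
Prior odds = 0.8657/4.5385 = 0.1907, so P(H) = 0.1907/(1+0.1907) ≈ 0.16.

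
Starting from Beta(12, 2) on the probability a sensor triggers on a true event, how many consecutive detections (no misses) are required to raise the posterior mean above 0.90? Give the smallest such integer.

k = 7

After k detections and 0 misses the posterior is Beta(12+k, 2), with mean (12+k)/(12+2+k).
Set (12+k)/(14+k) > 0.90 and solve: k > (0.90·14 − 12)/(1 − 0.90) = 6.000.
The smallest integer exceeding 6.000 is 7.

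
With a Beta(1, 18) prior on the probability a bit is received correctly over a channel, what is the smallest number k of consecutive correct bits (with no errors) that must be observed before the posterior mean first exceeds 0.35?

k = 9

After k correct bits and 0 errors the posterior is Beta(1+k, 18), with mean (1+k)/(1+18+k).
Set (1+k)/(19+k) > 0.35 and solve: k > (0.35·19 − 1)/(1 − 0.35) = 8.692.
The smallest integer exceeding 8.692 is 9.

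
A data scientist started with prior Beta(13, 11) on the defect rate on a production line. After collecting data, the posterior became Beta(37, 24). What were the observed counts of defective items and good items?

24 defective items and 13 good items

Under Beta–binomial conjugacy the posterior parameters are (α+s, β+f).
Match parameters: s=37−13=24, f=24−11=13.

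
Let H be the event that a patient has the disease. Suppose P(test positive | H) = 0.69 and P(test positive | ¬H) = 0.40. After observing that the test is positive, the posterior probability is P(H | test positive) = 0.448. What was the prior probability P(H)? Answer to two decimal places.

P(H) = 0.32

In odds form, posterior odds = prior odds × likelihood ratio, so prior odds = posterior odds ÷ LR.
Posterior odds = 0.448/(1−0.448) = 0.8116. LR = 0.69/0.40 = 1.7250.
Prior odds = 0.8116/1.7250 = 0.4705, so P(H) = 0.4705/(1+0.4705) ≈ 0.32.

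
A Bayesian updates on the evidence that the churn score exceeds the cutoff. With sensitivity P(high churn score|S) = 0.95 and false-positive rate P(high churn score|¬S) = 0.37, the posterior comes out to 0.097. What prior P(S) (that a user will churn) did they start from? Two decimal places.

P(S) = 0.04

In odds form, posterior odds = prior odds × likelihood ratio, so prior odds = posterior odds ÷ LR.
Posterior odds = 0.097/(1−0.097) = 0.1074. LR = 0.95/0.37 = 2.5676.
Prior odds = 0.1074/2.5676 = 0.0418, so P(S) = 0.0418/(1+0.0418) ≈ 0.04.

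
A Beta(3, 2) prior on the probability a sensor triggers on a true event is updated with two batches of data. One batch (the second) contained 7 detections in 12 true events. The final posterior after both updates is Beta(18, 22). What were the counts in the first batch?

8 detections and 15 misses

Because Beta–binomial updating is additive in the counts, the combined data contributed (α_post−α_prior, β_post−β_prior) successes and failures.
Total across both batches: 18−3=15 detections, 22−2=20 misses.
Subtract the second batch: 15−7=8 detections and 20−5=15 misses.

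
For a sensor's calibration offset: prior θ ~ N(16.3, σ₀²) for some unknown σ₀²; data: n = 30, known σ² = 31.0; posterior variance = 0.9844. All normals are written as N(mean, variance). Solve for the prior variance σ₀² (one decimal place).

Posterior precision equals prior precision plus data precision: 1/σ_n² = 1/σ₀² + n/σ².
So 1/σ₀² = 1/0.9844 − 30/31.0 = 1.015847 − 0.967742 = 0.048105.
Hence σ₀² = 1/0.048105 ≈ 20.8.

σ₀² = 20.8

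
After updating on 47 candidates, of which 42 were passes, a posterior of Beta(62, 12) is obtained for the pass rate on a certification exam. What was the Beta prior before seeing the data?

Beta(20, 7)

Under Beta–binomial conjugacy the posterior parameters are (a+s, b+f).
Subtract the data counts: 62−42=20, 12−5=7.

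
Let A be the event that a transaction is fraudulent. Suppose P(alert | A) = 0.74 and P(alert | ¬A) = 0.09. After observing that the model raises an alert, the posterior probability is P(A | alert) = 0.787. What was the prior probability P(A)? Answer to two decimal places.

P(A) = 0.31

In odds form, posterior odds = prior odds × likelihood ratio, so prior odds = posterior odds ÷ LR.
Posterior odds = 0.787/(1−0.787) = 3.6948. LR = 0.74/0.09 = 8.2222.
Prior odds = 3.6948/8.2222 = 0.4494, so P(A) = 0.4494/(1+0.4494) ≈ 0.31.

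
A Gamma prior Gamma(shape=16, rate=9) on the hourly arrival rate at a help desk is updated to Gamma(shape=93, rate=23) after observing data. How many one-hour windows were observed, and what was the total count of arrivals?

Gamma–Poisson conjugacy: posterior shape = α + Σxᵢ, posterior rate = β + n.
Matching: Σxᵢ = 93 − 16 = 77 and n = 23 − 9 = 14.

n = 14 one-hour windows with total 77 arrivals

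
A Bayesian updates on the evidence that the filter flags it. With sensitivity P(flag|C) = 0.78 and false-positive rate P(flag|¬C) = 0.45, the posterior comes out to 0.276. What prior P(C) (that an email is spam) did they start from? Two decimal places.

Bayes' rule in odds form gives O(C|E) = O(C)·[P(E|C)/P(E|¬C)], hence O(C) = O(C|E)/LR.
Posterior odds = 0.276/(1−0.276) = 0.3812. LR = 0.78/0.45 = 1.7333.
Prior odds = 0.3812/1.7333 = 0.2199, so P(C) = 0.2199/(1+0.2199) ≈ 0.18.

P(C) = 0.18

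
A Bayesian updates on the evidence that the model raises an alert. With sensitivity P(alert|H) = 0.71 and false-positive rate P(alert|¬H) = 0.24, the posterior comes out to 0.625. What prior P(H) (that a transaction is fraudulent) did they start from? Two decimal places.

P(H) = 0.36

In odds form, posterior odds = prior odds × likelihood ratio, so prior odds = posterior odds ÷ LR.
Posterior odds = 0.625/(1−0.625) = 1.6667. LR = 0.71/0.24 = 2.9583.
Prior odds = 1.6667/2.9583 = 0.5634, so P(H) = 0.5634/(1+0.5634) ≈ 0.36.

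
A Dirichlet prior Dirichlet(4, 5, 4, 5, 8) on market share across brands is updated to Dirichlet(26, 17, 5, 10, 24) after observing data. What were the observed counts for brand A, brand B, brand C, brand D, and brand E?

For a Dirichlet(α) prior with multinomial counts c, the posterior is Dirichlet(α + c) componentwise.
Counts are posterior − prior componentwise: 26−4=22, 17−5=12, 5−4=1, 10−5=5, 24−8=16.

counts (22, 12, 1, 5, 16)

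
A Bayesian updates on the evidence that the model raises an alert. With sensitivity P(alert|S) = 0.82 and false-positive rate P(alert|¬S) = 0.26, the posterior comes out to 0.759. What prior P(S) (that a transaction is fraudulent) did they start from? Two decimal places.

In odds form, posterior odds = prior odds × likelihood ratio, so prior odds = posterior odds ÷ LR.
Posterior odds = 0.759/(1−0.759) = 3.1494. LR = 0.82/0.26 = 3.1538.
Prior odds = 3.1494/3.1538 = 0.9986, so P(S) = 0.9986/(1+0.9986) ≈ 0.50.

P(S) = 0.50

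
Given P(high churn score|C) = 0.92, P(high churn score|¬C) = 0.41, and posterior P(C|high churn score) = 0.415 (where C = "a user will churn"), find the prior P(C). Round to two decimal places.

P(C) = 0.24

In odds form, posterior odds = prior odds × likelihood ratio, so prior odds = posterior odds ÷ LR.
Posterior odds = 0.415/(1−0.415) = 0.7094. LR = 0.92/0.41 = 2.2439.
Prior odds = 0.7094/2.2439 = 0.3161, so P(C) = 0.3161/(1+0.3161) ≈ 0.24.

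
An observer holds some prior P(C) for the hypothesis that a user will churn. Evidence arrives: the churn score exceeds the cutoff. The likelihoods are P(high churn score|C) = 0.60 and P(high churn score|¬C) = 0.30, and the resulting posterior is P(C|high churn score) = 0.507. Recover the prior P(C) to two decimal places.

In odds form, posterior odds = prior odds × likelihood ratio, so prior odds = posterior odds ÷ LR.
Posterior odds = 0.507/(1−0.507) = 1.0284. LR = 0.60/0.30 = 2.0000.
Prior odds = 1.0284/2.0000 = 0.5142, so P(C) = 0.5142/(1+0.5142) ≈ 0.34.

P(C) = 0.34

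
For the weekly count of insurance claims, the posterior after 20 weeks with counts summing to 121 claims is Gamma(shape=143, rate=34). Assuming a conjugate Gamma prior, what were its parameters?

A Gamma(α, β) prior (rate parametrization) on a Poisson rate with n observations summing to S gives posterior Gamma(α+S, β+n).
So α = 143 − 121 = 22 and β = 34 − 20 = 14.

Gamma(shape=22, rate=14)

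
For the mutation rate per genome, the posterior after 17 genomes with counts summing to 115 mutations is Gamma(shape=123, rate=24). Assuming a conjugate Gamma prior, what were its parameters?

Gamma–Poisson conjugacy: posterior shape = α + Σxᵢ, posterior rate = β + n.
So α = 123 − 115 = 8 and β = 24 − 17 = 7.

Gamma(shape=8, rate=7)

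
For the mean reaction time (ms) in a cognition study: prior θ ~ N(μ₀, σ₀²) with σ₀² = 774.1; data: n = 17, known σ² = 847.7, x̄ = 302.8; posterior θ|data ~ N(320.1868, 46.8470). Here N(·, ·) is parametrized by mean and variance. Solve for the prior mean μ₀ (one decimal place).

The posterior mean is a precision-weighted average: μ_n = (τ₀μ₀ + τ_data·x̄)/(τ₀+τ_data), with τ₀=1/σ₀² and τ_data=n/σ².
Here τ₀ = 1/774.1 = 0.001292 and τ_data = 17/847.7 = 0.020054, so τ_n = 0.021346.
Rearranging for μ₀: μ₀ = (μ_n·τ_n − τ_data·x̄)/τ₀ = (320.1868·0.021346 − 0.020054·302.8) / 0.001292 = 0.762356/0.001292 ≈ 590.1.

μ₀ = 590.1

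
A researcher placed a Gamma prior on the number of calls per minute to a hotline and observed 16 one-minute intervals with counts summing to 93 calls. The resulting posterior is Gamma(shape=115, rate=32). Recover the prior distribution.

Gamma(shape=22, rate=16)

Gamma–Poisson conjugacy: posterior shape = α + Σxᵢ, posterior rate = β + n.
So α = 115 − 93 = 22 and β = 32 − 16 = 16.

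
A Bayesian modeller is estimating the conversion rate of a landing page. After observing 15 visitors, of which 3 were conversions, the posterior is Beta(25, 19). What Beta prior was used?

A Beta(a, b) prior with s successes and f failures in binomial data gives a Beta(a+s, b+f) posterior.
So a = 25 − 3 = 22 and b = 19 − 12 = 7.

Beta(22, 7)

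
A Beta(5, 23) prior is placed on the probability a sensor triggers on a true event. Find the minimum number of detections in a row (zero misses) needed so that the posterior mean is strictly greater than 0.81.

k = 94

After k detections and 0 misses the posterior is Beta(5+k, 23), with mean (5+k)/(5+23+k).
Set (5+k)/(28+k) > 0.81 and solve: k > (0.81·28 − 5)/(1 − 0.81) = 93.053.
The smallest integer exceeding 93.053 is 94, and checking k=94: (99)/(122) = 0.8115 > 0.81.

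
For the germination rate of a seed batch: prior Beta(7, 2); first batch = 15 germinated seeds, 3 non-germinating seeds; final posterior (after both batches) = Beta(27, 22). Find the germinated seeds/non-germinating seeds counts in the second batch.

5 germinated seeds and 17 non-germinating seeds

Because Beta–binomial updating is additive in the counts, the combined data contributed (α_post−α_prior, β_post−β_prior) successes and failures.
Total across both batches: 27−7=20 germinated seeds, 22−2=20 non-germinating seeds.
Subtract the first batch: 20−15=5 germinated seeds and 20−3=17 non-germinating seeds.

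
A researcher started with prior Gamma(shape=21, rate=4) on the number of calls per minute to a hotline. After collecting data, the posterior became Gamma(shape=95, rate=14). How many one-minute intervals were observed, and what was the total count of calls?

n = 10 one-minute intervals with total 74 calls

Gamma–Poisson conjugacy: posterior shape = α + Σxᵢ, posterior rate = β + n.
Matching: Σxᵢ = 95 − 21 = 74 and n = 14 − 4 = 10.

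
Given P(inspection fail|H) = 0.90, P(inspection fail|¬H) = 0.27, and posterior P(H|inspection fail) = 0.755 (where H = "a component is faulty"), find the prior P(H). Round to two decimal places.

Bayes' rule in odds form gives O(H|E) = O(H)·[P(E|H)/P(E|¬H)], hence O(H) = O(H|E)/LR.
Posterior odds = 0.755/(1−0.755) = 3.0816. LR = 0.90/0.27 = 3.3333.
Prior odds = 3.0816/3.3333 = 0.9245, so P(H) = 0.9245/(1+0.9245) ≈ 0.48.

P(H) = 0.48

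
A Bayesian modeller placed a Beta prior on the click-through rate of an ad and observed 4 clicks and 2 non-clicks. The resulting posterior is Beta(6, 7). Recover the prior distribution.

Beta(2, 5)

Beta is conjugate to the binomial likelihood: posterior = Beta(α+s, β+f).
Subtract the data counts: 6−4=2, 7−2=5.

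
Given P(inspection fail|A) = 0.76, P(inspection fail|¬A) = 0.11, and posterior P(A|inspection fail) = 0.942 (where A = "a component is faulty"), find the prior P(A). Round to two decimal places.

P(A) = 0.70

In odds form, posterior odds = prior odds × likelihood ratio, so prior odds = posterior odds ÷ LR.
Posterior odds = 0.942/(1−0.942) = 16.2414. LR = 0.76/0.11 = 6.9091.
Prior odds = 16.2414/6.9091 = 2.3507, so P(A) = 2.3507/(1+2.3507) ≈ 0.70.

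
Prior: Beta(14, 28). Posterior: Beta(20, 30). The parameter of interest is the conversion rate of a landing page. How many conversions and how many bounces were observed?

A Beta(α, β) prior with s successes and f failures in binomial data gives a Beta(α+s, β+f) posterior.
Match parameters: s=20−14=6, f=30−28=2.

6 conversions and 2 bounces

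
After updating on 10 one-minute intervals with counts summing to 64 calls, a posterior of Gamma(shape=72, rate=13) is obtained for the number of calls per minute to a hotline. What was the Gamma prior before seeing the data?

Gamma(shape=8, rate=3)

Gamma–Poisson conjugacy: posterior shape = α + Σxᵢ, posterior rate = β + n.
So α = 72 − 64 = 8 and β = 13 − 10 = 3.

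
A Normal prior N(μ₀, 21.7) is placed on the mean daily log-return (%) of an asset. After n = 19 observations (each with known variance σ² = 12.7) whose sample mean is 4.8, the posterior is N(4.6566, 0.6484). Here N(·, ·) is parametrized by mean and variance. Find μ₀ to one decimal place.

With known observation variance, the Normal–Normal posterior has precision τ_n = τ₀ + n/σ² and mean μ_n = (τ₀μ₀ + (n/σ²)x̄)/τ_n.
Here τ₀ = 1/21.7 = 0.046083 and τ_data = 19/12.7 = 1.496063, so τ_n = 1.542146.
Rearranging for μ₀: μ₀ = (μ_n·τ_n − τ_data·x̄)/τ₀ = (4.6566·1.542146 − 1.496063·4.8) / 0.046083 = 0.000055/0.046083 ≈ 0.0.

μ₀ = 0.0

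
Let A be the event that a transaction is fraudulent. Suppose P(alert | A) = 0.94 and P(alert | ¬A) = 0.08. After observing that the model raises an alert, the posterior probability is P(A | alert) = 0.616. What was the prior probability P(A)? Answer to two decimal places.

P(A) = 0.12

In odds form, posterior odds = prior odds × likelihood ratio, so prior odds = posterior odds ÷ LR.
Posterior odds = 0.616/(1−0.616) = 1.6042. LR = 0.94/0.08 = 11.7500.
Prior odds = 1.6042/11.7500 = 0.1365, so P(A) = 0.1365/(1+0.1365) ≈ 0.12.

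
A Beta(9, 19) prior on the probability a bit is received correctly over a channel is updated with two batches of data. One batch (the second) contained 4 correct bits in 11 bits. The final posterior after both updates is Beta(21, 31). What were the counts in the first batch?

8 correct bits and 5 errors

Sequential conjugate updates are equivalent to a single update on the pooled data, so total successes = posterior α − prior α and total failures = posterior β − prior β.
Total across both batches: 21−9=12 correct bits, 31−19=12 errors.
Subtract the second batch: 12−4=8 correct bits and 12−7=5 errors.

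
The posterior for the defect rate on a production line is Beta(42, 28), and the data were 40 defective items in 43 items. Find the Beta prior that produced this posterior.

Under Beta–binomial conjugacy the posterior parameters are (a+s, b+f).
Subtract the data counts: 42−40=2, 28−3=25.

Beta(2, 25)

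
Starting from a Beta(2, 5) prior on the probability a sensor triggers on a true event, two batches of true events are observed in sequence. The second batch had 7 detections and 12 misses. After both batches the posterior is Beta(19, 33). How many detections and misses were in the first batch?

10 detections and 16 misses

Sequential conjugate updates are equivalent to a single update on the pooled data, so total successes = posterior α − prior α and total failures = posterior β − prior β.
Total across both batches: 19−2=17 detections, 33−5=28 misses.
Subtract the second batch: 17−7=10 detections and 28−12=16 misses.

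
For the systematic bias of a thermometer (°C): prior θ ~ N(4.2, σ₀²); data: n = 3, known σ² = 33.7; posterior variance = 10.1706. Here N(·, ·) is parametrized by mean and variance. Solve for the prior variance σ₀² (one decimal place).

For the Normal–Normal model with known σ², precisions add: τ_n = τ₀ + n/σ².
So 1/σ₀² = 1/10.1706 − 3/33.7 = 0.098323 − 0.089021 = 0.009302.
Hence σ₀² = 1/0.009302 ≈ 107.5.

σ₀² = 107.5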